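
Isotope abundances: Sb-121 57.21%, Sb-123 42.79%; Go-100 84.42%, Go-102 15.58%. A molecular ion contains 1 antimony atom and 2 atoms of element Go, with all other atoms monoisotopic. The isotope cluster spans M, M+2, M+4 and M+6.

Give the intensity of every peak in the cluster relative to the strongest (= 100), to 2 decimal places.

Antimony pattern (n=1): 0.5721 : 0.4279
Element Go pattern (n=2): 0.71267364 : 0.26305272 : 0.02427364
Convolve the two distributions (both contribute in 2-u steps):
  M: 0.5721×0.71267364 = 0.407721
  M+2: 0.5721×0.26305272 + 0.4279×0.71267364 = 0.455446
  M+4: 0.5721×0.02427364 + 0.4279×0.26305272 = 0.126447
  M+6: 0.4279×0.02427364 = 0.010387
Scale to base peak (0.455446) = 100: 89.52 : 100.00 : 27.76 : 2.28

89.52 : 100.00 : 27.76 : 2.28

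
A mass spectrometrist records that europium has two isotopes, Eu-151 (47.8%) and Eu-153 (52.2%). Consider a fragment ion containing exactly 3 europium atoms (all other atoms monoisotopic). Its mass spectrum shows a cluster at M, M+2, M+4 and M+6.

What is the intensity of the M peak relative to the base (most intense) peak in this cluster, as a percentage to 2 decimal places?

27.95%

Term probabilities: M 0.1092, M+2 0.3578, M+4 0.3907, M+6 0.1422. Base peak = M+4.
P(M+4) = C(3,2) × 0.478^1 × 0.522^2 = 3 × 0.4780 × 0.272484 = 0.390742 (base)
P(M) = C(3,0) × 0.478^3 × 0.522^0 = 1 × 0.10921535 × 1.0000 = 0.109215
Relative intensity = 0.109215 / 0.390742 × 100 = 27.95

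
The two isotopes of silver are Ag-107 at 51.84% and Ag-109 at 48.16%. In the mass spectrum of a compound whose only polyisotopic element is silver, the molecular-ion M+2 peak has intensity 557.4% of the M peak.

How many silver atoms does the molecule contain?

With n Ag atoms, P(M+2)/P(M) = C(n,1)·p^(n−1)q / p^n = n·q/p = n · 0.4816/0.5184.
n = 5.574 × 0.5184/0.4816 = 6.00 ≈ 6

6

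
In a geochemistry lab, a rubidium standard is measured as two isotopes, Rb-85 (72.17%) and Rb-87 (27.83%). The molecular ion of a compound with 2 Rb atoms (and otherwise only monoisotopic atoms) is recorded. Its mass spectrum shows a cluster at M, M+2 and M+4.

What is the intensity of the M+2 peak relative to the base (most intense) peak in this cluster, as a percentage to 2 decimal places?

Binomial terms of (0.7217 + 0.2783)^2: M 0.5209, M+2 0.4017, M+4 0.0775 → M is the base peak.
P(M) = C(2,0) × 0.7217^2 × 0.2783^0 = 1 × 0.52085089 × 1.0000 = 0.520851 (base)
P(M+2) = C(2,1) × 0.7217^1 × 0.2783^1 = 2 × 0.7217 × 0.2783 = 0.401698
Relative intensity = 0.401698 / 0.520851 × 100 = 77.12

77.12%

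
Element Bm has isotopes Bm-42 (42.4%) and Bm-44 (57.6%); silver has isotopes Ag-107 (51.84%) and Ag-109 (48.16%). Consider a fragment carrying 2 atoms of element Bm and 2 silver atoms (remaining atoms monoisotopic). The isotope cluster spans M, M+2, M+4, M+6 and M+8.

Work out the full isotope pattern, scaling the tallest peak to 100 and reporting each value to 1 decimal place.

12.9 : 59.0 : 100.0 : 74.4 : 20.5

Element Bm pattern (n=2): 0.179776 : 0.488448 : 0.331776
Silver pattern (n=2): 0.26873856 : 0.49932288 : 0.23193856
Convolve the two distributions (both contribute in 2-u steps):
  M: 0.179776×0.26873856 = 0.048313
  M+2: 0.179776×0.49932288 + 0.488448×0.26873856 = 0.221031
  M+4: 0.179776×0.23193856 + 0.488448×0.49932288 + 0.331776×0.26873856 = 0.374751
  M+6: 0.488448×0.23193856 + 0.331776×0.49932288 = 0.278953
  M+8: 0.331776×0.23193856 = 0.076952
Scale to base peak (0.374751) = 100: 12.9 : 59.0 : 100.0 : 74.4 : 20.5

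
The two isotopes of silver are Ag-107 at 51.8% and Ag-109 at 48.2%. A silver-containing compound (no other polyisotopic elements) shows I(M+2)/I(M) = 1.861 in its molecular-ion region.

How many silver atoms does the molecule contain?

2

With n Ag atoms, P(M+2)/P(M) = C(n,1)·p^(n−1)q / p^n = n·q/p = n · 0.482/0.518.
n = 1.861 × 0.518/0.482 = 2.00 ≈ 2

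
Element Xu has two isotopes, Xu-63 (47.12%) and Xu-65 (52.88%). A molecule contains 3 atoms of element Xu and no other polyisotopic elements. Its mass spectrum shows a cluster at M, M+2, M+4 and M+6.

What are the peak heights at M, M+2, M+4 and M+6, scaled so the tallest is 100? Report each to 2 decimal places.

26.47 : 89.11 : 100.00 : 37.41

The 3 Xu atoms are independent, so intensities follow the terms of (0.4712 + 0.5288)^3.
P(M) = 0.4712^3 = 0.104620
P(M+2) = 3 × 0.4712^2 × 0.5288^1 = 0.352228
P(M+4) = 3 × 0.4712^1 × 0.5288^2 = 0.395284
P(M+6) = 0.5288^3 = 0.147868
The M+4 peak is largest (0.395284); scaling to 100 gives 26.47 : 89.11 : 100.00 : 37.41.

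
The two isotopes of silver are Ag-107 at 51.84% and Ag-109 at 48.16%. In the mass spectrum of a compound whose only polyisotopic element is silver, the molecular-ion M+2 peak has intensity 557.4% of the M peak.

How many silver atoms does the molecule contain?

6

With n Ag atoms, P(M+2)/P(M) = C(n,1)·p^(n−1)q / p^n = n·q/p = n · 0.4816/0.5184.
n = 5.574 × 0.5184/0.4816 = 6.00 ≈ 6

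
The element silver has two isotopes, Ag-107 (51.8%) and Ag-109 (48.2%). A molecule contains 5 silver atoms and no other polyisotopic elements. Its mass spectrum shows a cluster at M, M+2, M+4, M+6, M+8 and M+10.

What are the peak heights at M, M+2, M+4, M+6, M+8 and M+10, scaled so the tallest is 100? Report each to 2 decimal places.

11.55 : 53.73 : 100.00 : 93.05 : 43.29 : 8.06

The 5 Ag atoms are independent, so intensities follow the terms of (0.518 + 0.482)^5.
P(M) = 0.518^5 = 0.037295
P(M+2) = 5 × 0.518^4 × 0.482^1 = 0.173515
P(M+4) = 10 × 0.518^3 × 0.482^2 = 0.322911
P(M+6) = 10 × 0.518^2 × 0.482^3 = 0.300470
P(M+8) = 5 × 0.518^1 × 0.482^4 = 0.139794
P(M+10) = 0.482^5 = 0.026016
The M+4 peak is largest (0.322911); scaling to 100 gives 11.55 : 53.73 : 100.00 : 93.05 : 43.29 : 8.06.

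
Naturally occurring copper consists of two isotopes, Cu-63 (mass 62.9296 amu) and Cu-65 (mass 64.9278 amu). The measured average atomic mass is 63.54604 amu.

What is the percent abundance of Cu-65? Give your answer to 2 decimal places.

30.85%

Let x be the fractional abundance of Cu-63; then Cu-65 has abundance 1 − x.
62.9296·x + 64.9278·(1 − x) = 63.54604
(62.9296 − 64.9278)·x = 63.54604 − 64.9278
x = -1.38176 / -1.9982 = 0.69150 → 69.15% Cu-63, 30.85% Cu-65.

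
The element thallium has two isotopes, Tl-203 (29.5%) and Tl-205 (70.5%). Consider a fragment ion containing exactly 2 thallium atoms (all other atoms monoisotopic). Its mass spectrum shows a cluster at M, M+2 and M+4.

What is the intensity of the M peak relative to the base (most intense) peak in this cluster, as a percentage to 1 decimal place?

Term probabilities: M 0.0870, M+2 0.4160, M+4 0.4970. Base peak = M+4.
P(M+4) = C(2,2) × 0.295^0 × 0.705^2 = 1 × 1.0000 × 0.497025 = 0.497025 (base)
P(M) = C(2,0) × 0.295^2 × 0.705^0 = 1 × 0.087025 × 1.0000 = 0.087025
Relative intensity = 0.087025 / 0.497025 × 100 = 17.5

17.5%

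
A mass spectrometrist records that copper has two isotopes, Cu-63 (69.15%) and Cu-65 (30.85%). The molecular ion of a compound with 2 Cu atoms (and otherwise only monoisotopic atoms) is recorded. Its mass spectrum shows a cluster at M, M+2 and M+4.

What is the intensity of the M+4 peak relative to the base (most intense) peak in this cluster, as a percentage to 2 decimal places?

(0.6915 + 0.3085)^2 gives M 0.4782, M+2 0.4267, M+4 0.0952; the largest is M.
P(M) = C(2,0) × 0.6915^2 × 0.3085^0 = 1 × 0.47817225 × 1.0000 = 0.478172 (base)
P(M+4) = C(2,2) × 0.6915^0 × 0.3085^2 = 1 × 1.0000 × 0.09517225 = 0.095172
Relative intensity = 0.095172 / 0.478172 × 100 = 19.90

19.90%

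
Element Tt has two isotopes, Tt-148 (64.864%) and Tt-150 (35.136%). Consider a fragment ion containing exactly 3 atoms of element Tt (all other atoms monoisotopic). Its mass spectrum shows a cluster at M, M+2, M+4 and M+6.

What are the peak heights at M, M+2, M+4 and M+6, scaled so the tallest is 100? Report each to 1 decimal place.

Expanding (0.64864 + 0.35136)^3:
P(M) = 0.64864^3 = 0.272905
P(M+2) = 3 × 0.64864^2 × 0.35136^1 = 0.443487
P(M+4) = 3 × 0.64864^1 × 0.35136^2 = 0.240231
P(M+6) = 0.35136^3 = 0.043377
The M+2 peak is largest (0.443487); scaling to 100 gives 61.5 : 100.0 : 54.2 : 9.8.

61.5 : 100.0 : 54.2 : 9.8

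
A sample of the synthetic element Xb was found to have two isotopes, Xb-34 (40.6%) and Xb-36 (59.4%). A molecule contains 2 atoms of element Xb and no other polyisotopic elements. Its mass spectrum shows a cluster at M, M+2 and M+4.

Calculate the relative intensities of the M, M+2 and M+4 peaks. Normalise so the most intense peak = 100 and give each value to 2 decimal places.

34.18 : 100.00 : 73.15

Each Xb atom is independently Xb-34 (p = 0.406) or Xb-36 (q = 0.594); the cluster is the binomial expansion (p + q)^2.
P(M) = 0.406^2 = 0.164836
P(M+2) = 2 × 0.406^1 × 0.594^1 = 0.482328
P(M+4) = 0.594^2 = 0.352836
The M+2 peak is largest (0.482328); scaling to 100 gives 34.18 : 100.00 : 73.15.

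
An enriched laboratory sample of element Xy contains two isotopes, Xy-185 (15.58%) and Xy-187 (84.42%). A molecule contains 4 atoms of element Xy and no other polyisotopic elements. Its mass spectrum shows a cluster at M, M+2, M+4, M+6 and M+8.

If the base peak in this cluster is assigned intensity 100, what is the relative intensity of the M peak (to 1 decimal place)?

Binomial terms of (0.1558 + 0.8442)^4: M 0.0006, M+2 0.0128, M+4 0.1038, M+6 0.3749, M+8 0.5079 → M+8 is the base peak.
P(M+8) = C(4,4) × 0.1558^0 × 0.8442^4 = 1 × 1.0000 × 0.50790372 = 0.507904 (base)
P(M) = C(4,0) × 0.1558^4 × 0.8442^0 = 1 × 0.00058921 × 1.0000 = 0.000589
Relative intensity = 0.000589 / 0.507904 × 100 = 0.1

0.1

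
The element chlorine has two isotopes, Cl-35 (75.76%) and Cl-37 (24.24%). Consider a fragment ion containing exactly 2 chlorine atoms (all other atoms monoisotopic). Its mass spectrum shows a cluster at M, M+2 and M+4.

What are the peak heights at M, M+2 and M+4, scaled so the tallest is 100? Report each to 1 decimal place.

Each Cl atom is independently Cl-35 (p = 0.7576) or Cl-37 (q = 0.2424); the cluster is the binomial expansion (p + q)^2.
P(M) = 0.7576^2 = 0.573958
P(M+2) = 2 × 0.7576^1 × 0.2424^1 = 0.367284
P(M+4) = 0.2424^2 = 0.058758
The M peak is largest (0.573958); scaling to 100 gives 100.0 : 64.0 : 10.2.

100.0 : 64.0 : 10.2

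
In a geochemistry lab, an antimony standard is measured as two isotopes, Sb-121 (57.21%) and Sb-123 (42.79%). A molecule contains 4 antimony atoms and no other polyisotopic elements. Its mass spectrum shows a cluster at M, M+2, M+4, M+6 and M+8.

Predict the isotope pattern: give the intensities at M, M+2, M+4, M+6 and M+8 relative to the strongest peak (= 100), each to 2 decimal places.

29.79 : 89.13 : 100.00 : 49.86 : 9.32

Each Sb atom is independently Sb-121 (p = 0.5721) or Sb-123 (q = 0.4279); the cluster is the binomial expansion (p + q)^4.
P(M) = 0.5721^4 = 0.107124
P(M+2) = 4 × 0.5721^3 × 0.4279^1 = 0.320493
P(M+4) = 6 × 0.5721^2 × 0.4279^2 = 0.359567
P(M+6) = 4 × 0.5721^1 × 0.4279^3 = 0.179291
P(M+8) = 0.4279^4 = 0.033525
The M+4 peak is largest (0.359567); scaling to 100 gives 29.79 : 89.13 : 100.00 : 49.86 : 9.32.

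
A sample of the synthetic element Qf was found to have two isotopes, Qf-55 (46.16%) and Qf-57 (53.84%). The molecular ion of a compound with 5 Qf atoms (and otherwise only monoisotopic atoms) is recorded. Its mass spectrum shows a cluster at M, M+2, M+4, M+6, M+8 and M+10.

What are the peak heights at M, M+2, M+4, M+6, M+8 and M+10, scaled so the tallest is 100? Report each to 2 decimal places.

Each Qf atom is independently Qf-55 (p = 0.4616) or Qf-57 (q = 0.5384); the cluster is the binomial expansion (p + q)^5.
P(M) = 0.4616^5 = 0.020957
P(M+2) = 5 × 0.4616^4 × 0.5384^1 = 0.122219
P(M+4) = 10 × 0.4616^3 × 0.5384^2 = 0.285107
P(M+6) = 10 × 0.4616^2 × 0.5384^3 = 0.332542
P(M+8) = 5 × 0.4616^1 × 0.5384^4 = 0.193935
P(M+10) = 0.5384^5 = 0.045240
The M+6 peak is largest (0.332542); scaling to 100 gives 6.30 : 36.75 : 85.74 : 100.00 : 58.32 : 13.60.

6.30 : 36.75 : 85.74 : 100.00 : 58.32 : 13.60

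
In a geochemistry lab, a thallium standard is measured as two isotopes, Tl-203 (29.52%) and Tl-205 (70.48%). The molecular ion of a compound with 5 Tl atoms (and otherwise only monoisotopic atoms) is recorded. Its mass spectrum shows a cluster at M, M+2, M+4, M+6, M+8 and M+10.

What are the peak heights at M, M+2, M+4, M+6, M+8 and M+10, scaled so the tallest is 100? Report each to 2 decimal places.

Expanding (0.2952 + 0.7048)^5:
P(M) = 0.2952^5 = 0.002242
P(M+2) = 5 × 0.2952^4 × 0.7048^1 = 0.026761
P(M+4) = 10 × 0.2952^3 × 0.7048^2 = 0.127785
P(M+6) = 10 × 0.2952^2 × 0.7048^3 = 0.305092
P(M+8) = 5 × 0.2952^1 × 0.7048^4 = 0.364208
P(M+10) = 0.7048^5 = 0.173912
The M+8 peak is largest (0.364208); scaling to 100 gives 0.62 : 7.35 : 35.09 : 83.77 : 100.00 : 47.75.

0.62 : 7.35 : 35.09 : 83.77 : 100.00 : 47.75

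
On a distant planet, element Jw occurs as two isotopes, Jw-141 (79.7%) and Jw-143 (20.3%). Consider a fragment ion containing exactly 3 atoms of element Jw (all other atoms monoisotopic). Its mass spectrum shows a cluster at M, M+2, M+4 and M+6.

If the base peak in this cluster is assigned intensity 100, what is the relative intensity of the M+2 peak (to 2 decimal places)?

Binomial terms of (0.797 + 0.203)^3: M 0.5063, M+2 0.3868, M+4 0.0985, M+6 0.0084 → M is the base peak.
P(M) = C(3,0) × 0.797^3 × 0.203^0 = 1 × 0.50626157 × 1.0000 = 0.506262 (base)
P(M+2) = C(3,1) × 0.797^2 × 0.203^1 = 3 × 0.635209 × 0.2030 = 0.386842
Relative intensity = 0.386842 / 0.506262 × 100 = 76.41

76.41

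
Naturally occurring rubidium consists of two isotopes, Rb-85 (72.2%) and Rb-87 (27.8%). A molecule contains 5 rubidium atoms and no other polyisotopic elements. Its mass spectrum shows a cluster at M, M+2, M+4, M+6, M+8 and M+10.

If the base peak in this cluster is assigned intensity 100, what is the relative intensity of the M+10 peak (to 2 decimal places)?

(0.722 + 0.278)^5 gives M 0.1962, M+2 0.3777, M+4 0.2909, M+6 0.1120, M+8 0.0216, M+10 0.0017; the largest is M+2.
P(M+2) = C(5,1) × 0.722^4 × 0.278^1 = 5 × 0.27173701 × 0.2780 = 0.377714 (base)
P(M+10) = C(5,5) × 0.722^0 × 0.278^5 = 1 × 1.0000 × 0.00166044 = 0.001660
Relative intensity = 0.001660 / 0.377714 × 100 = 0.44

0.44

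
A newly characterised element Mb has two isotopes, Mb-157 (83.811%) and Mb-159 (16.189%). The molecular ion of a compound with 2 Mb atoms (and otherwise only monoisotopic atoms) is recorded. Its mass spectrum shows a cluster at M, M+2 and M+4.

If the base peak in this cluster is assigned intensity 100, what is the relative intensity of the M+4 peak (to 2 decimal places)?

(0.83811 + 0.16189)^2 gives M 0.7024, M+2 0.2714, M+4 0.0262; the largest is M.
P(M) = C(2,0) × 0.83811^2 × 0.16189^0 = 1 × 0.70242837 × 1.0000 = 0.702428 (base)
P(M+4) = C(2,2) × 0.83811^0 × 0.16189^2 = 1 × 1.0000 × 0.02620837 = 0.026208
Relative intensity = 0.026208 / 0.702428 × 100 = 3.73

3.73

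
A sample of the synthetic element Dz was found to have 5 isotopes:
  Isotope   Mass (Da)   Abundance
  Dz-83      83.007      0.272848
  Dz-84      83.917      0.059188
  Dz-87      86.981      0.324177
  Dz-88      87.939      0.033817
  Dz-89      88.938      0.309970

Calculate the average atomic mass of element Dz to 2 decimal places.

Ar = Σ fᵢ·mᵢ = 0.272848 × 83.007 + 0.059188 × 83.917 + 0.324177 × 86.981 + 0.033817 × 87.939 + 0.309970 × 88.938
= 22.6483 + 4.9669 + 28.1972 + 2.9738 + 27.5681 = 86.3543 Da

86.35 Da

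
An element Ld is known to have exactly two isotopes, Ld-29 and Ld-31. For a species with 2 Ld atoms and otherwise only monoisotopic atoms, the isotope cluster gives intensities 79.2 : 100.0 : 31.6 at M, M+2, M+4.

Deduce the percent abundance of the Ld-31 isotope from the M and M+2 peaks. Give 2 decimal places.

38.70%

Write p for the Ld-29 fraction. I(M+2)/I(M) = [C(2,1)·p^1·(1−p)] / p^2 = 2·(1−p)/p = 100.0/79.2 = 1.2626
(1−p)/p = 1.2626/2 = 0.6313  ⇒  p = 1/(1 + 0.6313) = 0.6130
Ld-29: 61.30%, Ld-31: 38.70%.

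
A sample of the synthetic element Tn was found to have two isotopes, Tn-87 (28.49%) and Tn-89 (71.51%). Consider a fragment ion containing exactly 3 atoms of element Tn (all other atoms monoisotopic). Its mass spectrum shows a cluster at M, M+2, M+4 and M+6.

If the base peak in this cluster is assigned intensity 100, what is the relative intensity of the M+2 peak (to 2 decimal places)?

39.84

Binomial terms of (0.2849 + 0.7151)^3: M 0.0231, M+2 0.1741, M+4 0.4371, M+6 0.3657 → M+4 is the base peak.
P(M+4) = C(3,2) × 0.2849^1 × 0.7151^2 = 3 × 0.2849 × 0.51136801 = 0.437066 (base)
P(M+2) = C(3,1) × 0.2849^2 × 0.7151^1 = 3 × 0.08116801 × 0.7151 = 0.174130
Relative intensity = 0.174130 / 0.437066 × 100 = 39.84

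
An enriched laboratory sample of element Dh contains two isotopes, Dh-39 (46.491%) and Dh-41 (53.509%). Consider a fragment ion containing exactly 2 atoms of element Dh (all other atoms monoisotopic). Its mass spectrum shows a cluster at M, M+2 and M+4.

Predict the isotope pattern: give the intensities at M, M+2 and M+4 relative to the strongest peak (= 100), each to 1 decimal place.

Expanding (0.46491 + 0.53509)^2:
P(M) = 0.46491^2 = 0.216141
P(M+2) = 2 × 0.46491^1 × 0.53509^1 = 0.497537
P(M+4) = 0.53509^2 = 0.286321
The M+2 peak is largest (0.497537); scaling to 100 gives 43.4 : 100.0 : 57.5.

43.4 : 100.0 : 57.5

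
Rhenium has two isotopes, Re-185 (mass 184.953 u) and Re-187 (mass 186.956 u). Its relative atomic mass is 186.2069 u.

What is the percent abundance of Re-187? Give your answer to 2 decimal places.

62.60%

Let x be the fractional abundance of Re-185; then Re-187 has abundance 1 − x.
184.953·x + 186.956·(1 − x) = 186.2069
(184.953 − 186.956)·x = 186.2069 − 186.956
x = -0.7491 / -2.003 = 0.37399 → 37.40% Re-185, 62.60% Re-187.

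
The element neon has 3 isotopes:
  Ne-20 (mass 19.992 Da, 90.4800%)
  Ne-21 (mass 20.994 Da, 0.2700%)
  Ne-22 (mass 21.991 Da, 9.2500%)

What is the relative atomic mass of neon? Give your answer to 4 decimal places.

20.1796 Da

Average mass = Σ (abundance × isotope mass) = 0.904800 × 19.992 + 0.002700 × 20.994 + 0.092500 × 21.991
= 18.08876 + 0.05668 + 2.03417 = 20.17961 Da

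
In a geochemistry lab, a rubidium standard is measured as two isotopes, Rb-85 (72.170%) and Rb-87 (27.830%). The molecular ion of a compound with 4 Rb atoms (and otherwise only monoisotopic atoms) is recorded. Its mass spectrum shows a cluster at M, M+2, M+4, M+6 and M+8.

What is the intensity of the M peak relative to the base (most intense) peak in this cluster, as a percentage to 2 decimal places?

Binomial terms of (0.72170 + 0.27830)^4: M 0.2713, M+2 0.4184, M+4 0.2420, M+6 0.0622, M+8 0.0060 → M+2 is the base peak.
P(M+2) = C(4,1) × 0.72170^3 × 0.27830^1 = 4 × 0.37589809 × 0.2783 = 0.418450 (base)
P(M) = C(4,0) × 0.72170^4 × 0.27830^0 = 1 × 0.27128565 × 1.0000 = 0.271286
Relative intensity = 0.271286 / 0.418450 × 100 = 64.83

64.83%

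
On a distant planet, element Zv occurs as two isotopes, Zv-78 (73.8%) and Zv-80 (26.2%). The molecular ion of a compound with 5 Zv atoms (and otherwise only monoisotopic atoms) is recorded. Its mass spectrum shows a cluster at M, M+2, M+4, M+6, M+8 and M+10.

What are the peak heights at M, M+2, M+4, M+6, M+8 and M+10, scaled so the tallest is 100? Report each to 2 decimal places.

Each Zv atom is independently Zv-78 (p = 0.738) or Zv-80 (q = 0.262); the cluster is the binomial expansion (p + q)^5.
P(M) = 0.738^5 = 0.218918
P(M+2) = 5 × 0.738^4 × 0.262^1 = 0.388595
P(M+4) = 10 × 0.738^3 × 0.262^2 = 0.275913
P(M+6) = 10 × 0.738^2 × 0.262^3 = 0.097953
P(M+8) = 5 × 0.738^1 × 0.262^4 = 0.017387
P(M+10) = 0.262^5 = 0.001235
The M+2 peak is largest (0.388595); scaling to 100 gives 56.34 : 100.00 : 71.00 : 25.21 : 4.47 : 0.32.

56.34 : 100.00 : 71.00 : 25.21 : 4.47 : 0.32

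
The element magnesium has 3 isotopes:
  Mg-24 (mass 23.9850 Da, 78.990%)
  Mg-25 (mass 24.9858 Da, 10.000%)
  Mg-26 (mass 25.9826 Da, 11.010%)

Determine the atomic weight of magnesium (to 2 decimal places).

24.31 Da

Ar = Σ fᵢ·mᵢ = 0.78990 × 23.9850 + 0.10000 × 24.9858 + 0.11010 × 25.9826
= 18.94575 + 2.49858 + 2.86068 = 24.30501 Da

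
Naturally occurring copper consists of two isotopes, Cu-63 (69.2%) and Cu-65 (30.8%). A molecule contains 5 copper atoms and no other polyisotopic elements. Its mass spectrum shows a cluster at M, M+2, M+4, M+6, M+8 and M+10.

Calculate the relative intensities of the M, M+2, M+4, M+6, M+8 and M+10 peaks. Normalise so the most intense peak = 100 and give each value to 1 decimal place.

Expanding (0.692 + 0.308)^5:
P(M) = 0.692^5 = 0.158683
P(M+2) = 5 × 0.692^4 × 0.308^1 = 0.353139
P(M+4) = 10 × 0.692^3 × 0.308^2 = 0.314355
P(M+6) = 10 × 0.692^2 × 0.308^3 = 0.139915
P(M+8) = 5 × 0.692^1 × 0.308^4 = 0.031137
P(M+10) = 0.308^5 = 0.002772
The M+2 peak is largest (0.353139); scaling to 100 gives 44.9 : 100.0 : 89.0 : 39.6 : 8.8 : 0.8.

44.9 : 100.0 : 89.0 : 39.6 : 8.8 : 0.8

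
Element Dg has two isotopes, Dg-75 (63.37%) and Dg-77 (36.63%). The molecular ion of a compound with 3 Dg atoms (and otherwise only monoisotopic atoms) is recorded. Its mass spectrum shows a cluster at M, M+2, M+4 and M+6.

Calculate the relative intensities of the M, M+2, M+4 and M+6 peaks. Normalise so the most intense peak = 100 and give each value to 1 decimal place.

57.7 : 100.0 : 57.8 : 11.1

Expanding (0.6337 + 0.3663)^3:
P(M) = 0.6337^3 = 0.254479
P(M+2) = 3 × 0.6337^2 × 0.3663^1 = 0.441292
P(M+4) = 3 × 0.6337^1 × 0.3663^2 = 0.255081
P(M+6) = 0.3663^3 = 0.049149
The M+2 peak is largest (0.441292); scaling to 100 gives 57.7 : 100.0 : 57.8 : 11.1.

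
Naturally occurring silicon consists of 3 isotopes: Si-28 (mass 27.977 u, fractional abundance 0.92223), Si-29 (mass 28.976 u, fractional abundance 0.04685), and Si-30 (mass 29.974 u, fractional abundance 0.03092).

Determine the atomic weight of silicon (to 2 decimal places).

28.09 u

Weight each isotope mass by its fractional abundance: 0.92223 × 27.977 + 0.04685 × 28.976 + 0.03092 × 29.974
= 25.8012 + 1.3575 + 0.9268 = 28.0855 u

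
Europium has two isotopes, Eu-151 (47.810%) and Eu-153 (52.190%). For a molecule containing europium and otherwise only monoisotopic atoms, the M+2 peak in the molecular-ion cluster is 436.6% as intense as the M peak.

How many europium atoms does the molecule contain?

For n independent Eu atoms, I(M+2)/I(M) = n · (abundance Eu-153) / (abundance Eu-151) = n · 0.52190/0.47810.
n = 4.366 × 0.47810/0.52190 = 4.00 ≈ 4

4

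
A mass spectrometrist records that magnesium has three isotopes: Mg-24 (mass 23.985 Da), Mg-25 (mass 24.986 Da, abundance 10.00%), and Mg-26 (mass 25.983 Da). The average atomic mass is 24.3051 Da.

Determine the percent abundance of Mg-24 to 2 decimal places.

78.99%

Let x and y be the fractions of Mg-24 and Mg-26. Then x + y = 1 − 0.1000 = 0.9000 and 23.985x + 25.983y = 24.3051 − 0.1000×24.986 = 21.8065.
Substituting: 23.985x + 25.983(0.9000 − x) = 21.8065
(23.985 − 25.983)x = -1.5782  ⇒  x = 0.78989, y = 0.11011
Mg-24: 78.99%, Mg-26: 11.01%.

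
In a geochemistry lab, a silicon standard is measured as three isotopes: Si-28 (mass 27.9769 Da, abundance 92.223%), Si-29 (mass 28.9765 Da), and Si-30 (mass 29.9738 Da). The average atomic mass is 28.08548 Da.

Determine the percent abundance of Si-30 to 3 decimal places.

3.092%

The remaining 7.777% is split between Si-29 (fraction x) and Si-30 (fraction 0.07777 − x).
Substituting: 28.9765x + 29.9738(0.07777 − x) = 2.284343513
(28.9765 − 29.9738)x = -0.046718913  ⇒  x = 0.04685, y = 0.03092
Si-29: 4.685%, Si-30: 3.092%.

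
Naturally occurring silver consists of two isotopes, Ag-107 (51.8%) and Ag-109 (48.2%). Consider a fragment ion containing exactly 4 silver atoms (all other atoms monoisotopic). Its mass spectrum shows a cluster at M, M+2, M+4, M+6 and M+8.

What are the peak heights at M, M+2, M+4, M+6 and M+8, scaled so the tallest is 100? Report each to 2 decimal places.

The 4 Ag atoms are independent, so intensities follow the terms of (0.518 + 0.482)^4.
P(M) = 0.518^4 = 0.071998
P(M+2) = 4 × 0.518^3 × 0.482^1 = 0.267976
P(M+4) = 6 × 0.518^2 × 0.482^2 = 0.374029
P(M+6) = 4 × 0.518^1 × 0.482^3 = 0.232023
P(M+8) = 0.482^4 = 0.053974
The M+4 peak is largest (0.374029); scaling to 100 gives 19.25 : 71.65 : 100.00 : 62.03 : 14.43.

19.25 : 71.65 : 100.00 : 62.03 : 14.43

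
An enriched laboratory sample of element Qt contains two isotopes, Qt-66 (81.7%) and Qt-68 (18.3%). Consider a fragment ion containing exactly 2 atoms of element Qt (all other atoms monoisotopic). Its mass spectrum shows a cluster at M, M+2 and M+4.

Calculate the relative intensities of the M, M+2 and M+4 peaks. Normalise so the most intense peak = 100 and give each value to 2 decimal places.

100.00 : 44.80 : 5.02

Expanding (0.817 + 0.183)^2:
P(M) = 0.817^2 = 0.667489
P(M+2) = 2 × 0.817^1 × 0.183^1 = 0.299022
P(M+4) = 0.183^2 = 0.033489
The M peak is largest (0.667489); scaling to 100 gives 100.00 : 44.80 : 5.02.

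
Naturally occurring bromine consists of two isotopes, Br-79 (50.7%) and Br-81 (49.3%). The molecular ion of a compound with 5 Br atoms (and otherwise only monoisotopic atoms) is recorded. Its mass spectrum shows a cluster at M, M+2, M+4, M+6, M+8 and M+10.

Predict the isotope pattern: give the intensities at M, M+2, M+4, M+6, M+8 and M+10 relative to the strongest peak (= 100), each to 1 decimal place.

10.6 : 51.4 : 100.0 : 97.2 : 47.3 : 9.2

Expanding (0.507 + 0.493)^5:
P(M) = 0.507^5 = 0.033500
P(M+2) = 5 × 0.507^4 × 0.493^1 = 0.162873
P(M+4) = 10 × 0.507^3 × 0.493^2 = 0.316751
P(M+6) = 10 × 0.507^2 × 0.493^3 = 0.308004
P(M+8) = 5 × 0.507^1 × 0.493^4 = 0.149750
P(M+10) = 0.493^5 = 0.029123
The M+4 peak is largest (0.316751); scaling to 100 gives 10.6 : 51.4 : 100.0 : 97.2 : 47.3 : 9.2.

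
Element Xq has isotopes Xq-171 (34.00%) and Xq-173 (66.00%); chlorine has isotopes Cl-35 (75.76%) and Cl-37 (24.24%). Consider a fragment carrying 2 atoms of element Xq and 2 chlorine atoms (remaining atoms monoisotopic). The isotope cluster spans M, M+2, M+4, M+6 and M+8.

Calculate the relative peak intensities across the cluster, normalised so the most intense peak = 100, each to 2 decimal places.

Element Xq pattern (n=2): 0.1156 : 0.4488 : 0.4356
Chlorine pattern (n=2): 0.57395776 : 0.36728448 : 0.05875776
Convolve the two distributions (both contribute in 2-u steps):
  M: 0.1156×0.57395776 = 0.066350
  M+2: 0.1156×0.36728448 + 0.4488×0.57395776 = 0.300050
  M+4: 0.1156×0.05875776 + 0.4488×0.36728448 + 0.4356×0.57395776 = 0.421646
  M+6: 0.4488×0.05875776 + 0.4356×0.36728448 = 0.186360
  M+8: 0.4356×0.05875776 = 0.025595
Scale to base peak (0.421646) = 100: 15.74 : 71.16 : 100.00 : 44.20 : 6.07

15.74 : 71.16 : 100.00 : 44.20 : 6.07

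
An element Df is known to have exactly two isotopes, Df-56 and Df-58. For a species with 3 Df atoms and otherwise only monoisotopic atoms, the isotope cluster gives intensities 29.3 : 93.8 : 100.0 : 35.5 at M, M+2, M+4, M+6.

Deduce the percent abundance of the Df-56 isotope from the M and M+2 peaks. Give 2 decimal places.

Let p = fractional abundance of Df-56. I(M+2)/I(M) = [C(3,1)·p^2·(1−p)] / p^3 = 3·(1−p)/p = 93.8/29.3 = 3.2014
(1−p)/p = 3.2014/3 = 1.0671  ⇒  p = 1/(1 + 1.0671) = 0.4838
Df-56: 48.38%, Df-58: 51.62%.

48.38%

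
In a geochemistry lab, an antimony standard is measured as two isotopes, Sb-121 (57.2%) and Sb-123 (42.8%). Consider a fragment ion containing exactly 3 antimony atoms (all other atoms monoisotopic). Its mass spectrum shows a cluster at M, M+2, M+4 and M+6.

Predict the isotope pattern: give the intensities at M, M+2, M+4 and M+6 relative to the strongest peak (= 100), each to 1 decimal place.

Each Sb atom is independently Sb-121 (p = 0.572) or Sb-123 (q = 0.428); the cluster is the binomial expansion (p + q)^3.
P(M) = 0.572^3 = 0.187149
P(M+2) = 3 × 0.572^2 × 0.428^1 = 0.420104
P(M+4) = 3 × 0.572^1 × 0.428^2 = 0.314344
P(M+6) = 0.428^3 = 0.078403
The M+2 peak is largest (0.420104); scaling to 100 gives 44.5 : 100.0 : 74.8 : 18.7.

44.5 : 100.0 : 74.8 : 18.7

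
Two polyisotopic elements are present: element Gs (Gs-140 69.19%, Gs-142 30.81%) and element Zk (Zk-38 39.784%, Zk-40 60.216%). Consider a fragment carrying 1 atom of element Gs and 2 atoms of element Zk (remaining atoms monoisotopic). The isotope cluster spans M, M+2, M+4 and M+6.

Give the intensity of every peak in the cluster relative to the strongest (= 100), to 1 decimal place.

27.5 : 95.4 : 100.0 : 28.0

Element Gs pattern (n=1): 0.6919 : 0.3081
Element Zk pattern (n=2): 0.15827667 : 0.47912667 : 0.36259667
Convolve the two distributions (both contribute in 2-u steps):
  M: 0.6919×0.15827667 = 0.109512
  M+2: 0.6919×0.47912667 + 0.3081×0.15827667 = 0.380273
  M+4: 0.6919×0.36259667 + 0.3081×0.47912667 = 0.398500
  M+6: 0.3081×0.36259667 = 0.111716
Scale to base peak (0.398500) = 100: 27.5 : 95.4 : 100.0 : 28.0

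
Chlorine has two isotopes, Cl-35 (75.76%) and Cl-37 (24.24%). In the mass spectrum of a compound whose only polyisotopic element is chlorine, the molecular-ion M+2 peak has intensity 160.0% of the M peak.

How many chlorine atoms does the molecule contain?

For n independent Cl atoms, I(M+2)/I(M) = n · (abundance Cl-37) / (abundance Cl-35) = n · 0.2424/0.7576.
n = 1.600 × 0.7576/0.2424 = 5.00 ≈ 5

5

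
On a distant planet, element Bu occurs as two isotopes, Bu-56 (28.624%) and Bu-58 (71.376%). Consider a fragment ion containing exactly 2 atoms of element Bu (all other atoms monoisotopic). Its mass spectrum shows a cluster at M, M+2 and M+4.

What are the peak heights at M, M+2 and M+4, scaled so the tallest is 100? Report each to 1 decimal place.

16.1 : 80.2 : 100.0

Each Bu atom is independently Bu-56 (p = 0.28624) or Bu-58 (q = 0.71376); the cluster is the binomial expansion (p + q)^2.
P(M) = 0.28624^2 = 0.081933
P(M+2) = 2 × 0.28624^1 × 0.71376^1 = 0.408613
P(M+4) = 0.71376^2 = 0.509453
The M+4 peak is largest (0.509453); scaling to 100 gives 16.1 : 80.2 : 100.0.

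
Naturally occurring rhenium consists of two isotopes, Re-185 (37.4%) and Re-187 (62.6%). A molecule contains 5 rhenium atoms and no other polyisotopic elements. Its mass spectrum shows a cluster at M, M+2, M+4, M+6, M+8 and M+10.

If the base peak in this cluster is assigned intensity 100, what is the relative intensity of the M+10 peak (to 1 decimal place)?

Binomial terms of (0.374 + 0.626)^5: M 0.0073, M+2 0.0612, M+4 0.2050, M+6 0.3431, M+8 0.2872, M+10 0.0961 → M+6 is the base peak.
P(M+6) = C(5,3) × 0.374^2 × 0.626^3 = 10 × 0.139876 × 0.24531438 = 0.343136 (base)
P(M+10) = C(5,5) × 0.374^0 × 0.626^5 = 1 × 1.0000 × 0.09613282 = 0.096133
Relative intensity = 0.096133 / 0.343136 × 100 = 28.0

28.0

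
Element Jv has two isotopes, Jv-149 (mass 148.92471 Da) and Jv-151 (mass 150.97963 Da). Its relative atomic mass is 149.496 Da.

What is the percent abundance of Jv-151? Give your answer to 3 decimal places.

Let x be the fractional abundance of Jv-149; then Jv-151 has abundance 1 − x.
148.92471·x + 150.97963·(1 − x) = 149.496
(148.92471 − 150.97963)·x = 149.496 − 150.97963
x = -1.48363 / -2.05492 = 0.72199 → 72.199% Jv-149, 27.801% Jv-151.

27.801%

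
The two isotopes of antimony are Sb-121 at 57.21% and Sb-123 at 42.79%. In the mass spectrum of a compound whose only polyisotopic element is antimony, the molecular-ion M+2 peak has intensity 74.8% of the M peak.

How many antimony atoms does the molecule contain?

The M+2/M ratio from n Sb atoms is n · q/p = n · 0.4279/0.5721.
n = 0.748 × 0.5721/0.4279 = 1.00 ≈ 1

1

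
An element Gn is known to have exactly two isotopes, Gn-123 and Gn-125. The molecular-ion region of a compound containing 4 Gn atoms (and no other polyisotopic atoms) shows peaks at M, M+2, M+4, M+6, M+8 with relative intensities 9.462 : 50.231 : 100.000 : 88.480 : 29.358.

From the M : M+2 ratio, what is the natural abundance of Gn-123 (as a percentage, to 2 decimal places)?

If p is the fraction of Gn that is Gn-123, then I(M+2)/I(M) = [C(4,1)·p^3·(1−p)] / p^4 = 4·(1−p)/p = 50.231/9.462 = 5.3087
(1−p)/p = 5.3087/4 = 1.3272  ⇒  p = 1/(1 + 1.3272) = 0.4297
Gn-123: 42.97%, Gn-125: 57.03%.

42.97%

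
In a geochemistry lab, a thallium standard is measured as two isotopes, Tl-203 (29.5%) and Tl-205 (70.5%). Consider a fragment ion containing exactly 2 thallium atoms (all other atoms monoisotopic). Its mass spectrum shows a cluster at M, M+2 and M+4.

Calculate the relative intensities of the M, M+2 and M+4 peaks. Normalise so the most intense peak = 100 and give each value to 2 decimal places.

17.51 : 83.69 : 100.00

The 2 Tl atoms are independent, so intensities follow the terms of (0.295 + 0.705)^2.
P(M) = 0.295^2 = 0.087025
P(M+2) = 2 × 0.295^1 × 0.705^1 = 0.415950
P(M+4) = 0.705^2 = 0.497025
The M+4 peak is largest (0.497025); scaling to 100 gives 17.51 : 83.69 : 100.00.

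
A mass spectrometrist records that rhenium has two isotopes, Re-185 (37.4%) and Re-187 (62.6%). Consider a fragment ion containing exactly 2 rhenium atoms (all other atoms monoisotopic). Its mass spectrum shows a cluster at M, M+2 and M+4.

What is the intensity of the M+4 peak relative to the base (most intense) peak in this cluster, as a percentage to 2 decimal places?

Binomial terms of (0.374 + 0.626)^2: M 0.1399, M+2 0.4682, M+4 0.3919 → M+2 is the base peak.
P(M+2) = C(2,1) × 0.374^1 × 0.626^1 = 2 × 0.3740 × 0.6260 = 0.468248 (base)
P(M+4) = C(2,2) × 0.374^0 × 0.626^2 = 1 × 1.0000 × 0.391876 = 0.391876
Relative intensity = 0.391876 / 0.468248 × 100 = 83.69

83.69%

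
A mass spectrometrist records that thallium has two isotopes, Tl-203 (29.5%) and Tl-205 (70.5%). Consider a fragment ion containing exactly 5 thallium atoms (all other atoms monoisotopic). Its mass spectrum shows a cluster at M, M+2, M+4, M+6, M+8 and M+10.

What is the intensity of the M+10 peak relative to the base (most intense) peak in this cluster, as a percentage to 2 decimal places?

47.80%

Binomial terms of (0.295 + 0.705)^5: M 0.0022, M+2 0.0267, M+4 0.1276, M+6 0.3049, M+8 0.3644, M+10 0.1742 → M+8 is the base peak.
P(M+8) = C(5,4) × 0.295^1 × 0.705^4 = 5 × 0.2950 × 0.24703385 = 0.364375 (base)
P(M+10) = C(5,5) × 0.295^0 × 0.705^5 = 1 × 1.0000 × 0.17415886 = 0.174159
Relative intensity = 0.174159 / 0.364375 × 100 = 47.80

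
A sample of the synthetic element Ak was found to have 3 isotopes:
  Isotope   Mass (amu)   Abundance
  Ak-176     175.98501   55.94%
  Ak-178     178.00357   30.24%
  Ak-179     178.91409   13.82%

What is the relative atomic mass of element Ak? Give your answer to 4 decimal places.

Ar = Σ fᵢ·mᵢ = 0.5594 × 175.98501 + 0.3024 × 178.00357 + 0.1382 × 178.91409
= 98.446015 + 53.828280 + 24.725927 = 177.000222 amu

177.0002 amu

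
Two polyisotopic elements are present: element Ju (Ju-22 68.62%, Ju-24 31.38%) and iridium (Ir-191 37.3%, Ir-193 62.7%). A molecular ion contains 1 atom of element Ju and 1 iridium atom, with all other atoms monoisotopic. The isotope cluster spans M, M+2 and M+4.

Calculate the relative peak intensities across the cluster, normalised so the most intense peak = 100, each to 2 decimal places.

Element Ju pattern (n=1): 0.6862 : 0.3138
Iridium pattern (n=1): 0.3730 : 0.6270
Convolve the two distributions (both contribute in 2-u steps):
  M: 0.6862×0.3730 = 0.255953
  M+2: 0.6862×0.6270 + 0.3138×0.3730 = 0.547295
  M+4: 0.3138×0.6270 = 0.196753
Scale to base peak (0.547295) = 100: 46.77 : 100.00 : 35.95

46.77 : 100.00 : 35.95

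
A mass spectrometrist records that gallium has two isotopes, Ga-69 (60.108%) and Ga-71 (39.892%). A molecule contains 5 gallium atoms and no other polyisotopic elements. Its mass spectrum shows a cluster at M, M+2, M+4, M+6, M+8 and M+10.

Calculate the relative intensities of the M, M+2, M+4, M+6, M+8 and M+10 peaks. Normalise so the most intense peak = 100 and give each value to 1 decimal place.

22.7 : 75.3 : 100.0 : 66.4 : 22.0 : 2.9

Each Ga atom is independently Ga-69 (p = 0.60108) or Ga-71 (q = 0.39892); the cluster is the binomial expansion (p + q)^5.
P(M) = 0.60108^5 = 0.078462
P(M+2) = 5 × 0.60108^4 × 0.39892^1 = 0.260366
P(M+4) = 10 × 0.60108^3 × 0.39892^2 = 0.345596
P(M+6) = 10 × 0.60108^2 × 0.39892^3 = 0.229362
P(M+8) = 5 × 0.60108^1 × 0.39892^4 = 0.076111
P(M+10) = 0.39892^5 = 0.010103
The M+4 peak is largest (0.345596); scaling to 100 gives 22.7 : 75.3 : 100.0 : 66.4 : 22.0 : 2.9.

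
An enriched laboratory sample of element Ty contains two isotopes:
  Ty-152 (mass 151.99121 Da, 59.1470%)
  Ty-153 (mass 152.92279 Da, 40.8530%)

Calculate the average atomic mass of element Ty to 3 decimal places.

152.372 Da

Average mass = Σ (abundance × isotope mass) = 0.591470 × 151.99121 + 0.408530 × 152.92279
= 89.898241 + 62.473547 = 152.371788 Da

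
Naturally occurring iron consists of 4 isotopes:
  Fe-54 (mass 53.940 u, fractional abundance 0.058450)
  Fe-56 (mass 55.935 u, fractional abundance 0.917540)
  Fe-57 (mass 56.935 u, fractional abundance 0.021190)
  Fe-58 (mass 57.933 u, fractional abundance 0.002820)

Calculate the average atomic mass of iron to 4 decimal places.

55.8452 u

Average mass = Σ (abundance × isotope mass) = 0.058450 × 53.940 + 0.917540 × 55.935 + 0.021190 × 56.935 + 0.002820 × 57.933
= 3.15279 + 51.32260 + 1.20645 + 0.16337 = 55.84521 u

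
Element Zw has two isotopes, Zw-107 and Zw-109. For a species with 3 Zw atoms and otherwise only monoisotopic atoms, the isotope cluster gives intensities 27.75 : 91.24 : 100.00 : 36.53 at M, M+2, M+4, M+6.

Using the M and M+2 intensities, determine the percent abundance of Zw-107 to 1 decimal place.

Let p = fractional abundance of Zw-107. I(M+2)/I(M) = [C(3,1)·p^2·(1−p)] / p^3 = 3·(1−p)/p = 91.24/27.75 = 3.2879
(1−p)/p = 3.2879/3 = 1.0960  ⇒  p = 1/(1 + 1.0960) = 0.4771
Zw-107: 47.7%, Zw-109: 52.3%.

47.7%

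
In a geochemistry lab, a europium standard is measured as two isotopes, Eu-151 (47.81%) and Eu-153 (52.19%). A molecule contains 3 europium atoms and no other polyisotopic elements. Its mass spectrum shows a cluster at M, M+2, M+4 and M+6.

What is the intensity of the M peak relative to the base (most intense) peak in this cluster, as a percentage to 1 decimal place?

28.0%

Binomial terms of (0.4781 + 0.5219)^3: M 0.1093, M+2 0.3579, M+4 0.3907, M+6 0.1422 → M+4 is the base peak.
P(M+4) = C(3,2) × 0.4781^1 × 0.5219^2 = 3 × 0.4781 × 0.27237961 = 0.390674 (base)
P(M) = C(3,0) × 0.4781^3 × 0.5219^0 = 1 × 0.10928391 × 1.0000 = 0.109284
Relative intensity = 0.109284 / 0.390674 × 100 = 28.0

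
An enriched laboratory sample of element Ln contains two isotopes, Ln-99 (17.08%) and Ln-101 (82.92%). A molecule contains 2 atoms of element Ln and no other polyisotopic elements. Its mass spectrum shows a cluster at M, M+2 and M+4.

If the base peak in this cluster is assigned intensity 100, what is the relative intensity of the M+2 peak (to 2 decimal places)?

Term probabilities: M 0.0292, M+2 0.2833, M+4 0.6876. Base peak = M+4.
P(M+4) = C(2,2) × 0.1708^0 × 0.8292^2 = 1 × 1.0000 × 0.68757264 = 0.687573 (base)
P(M+2) = C(2,1) × 0.1708^1 × 0.8292^1 = 2 × 0.1708 × 0.8292 = 0.283255
Relative intensity = 0.283255 / 0.687573 × 100 = 41.20

41.20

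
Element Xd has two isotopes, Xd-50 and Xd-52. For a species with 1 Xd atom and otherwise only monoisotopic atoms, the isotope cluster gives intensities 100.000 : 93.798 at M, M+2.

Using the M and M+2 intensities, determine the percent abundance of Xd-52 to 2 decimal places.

48.40%

Write p for the Xd-50 fraction. I(M+2)/I(M) = [C(1,1)·p^0·(1−p)] / p^1 = 1·(1−p)/p = 93.798/100.000 = 0.9380
(1−p)/p = 0.9380/1 = 0.9380  ⇒  p = 1/(1 + 0.9380) = 0.5160
Xd-50: 51.60%, Xd-52: 48.40%.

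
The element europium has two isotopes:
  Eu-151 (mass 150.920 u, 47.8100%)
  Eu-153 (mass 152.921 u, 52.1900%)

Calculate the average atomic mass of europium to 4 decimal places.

151.9643 u

Ar = Σ fᵢ·mᵢ = 0.478100 × 150.920 + 0.521900 × 152.921
= 72.15485 + 79.80947 = 151.96432 u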